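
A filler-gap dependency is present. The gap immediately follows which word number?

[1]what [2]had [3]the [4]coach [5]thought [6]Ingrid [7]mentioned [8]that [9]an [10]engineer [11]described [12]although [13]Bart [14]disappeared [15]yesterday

11

The displaced element is "what" (word 1).
It is linked across 2 clause boundaries (Ø → that).
It functions as the direct object of "described", so the gap sits immediately after word 11 ("described").
Base order: The coach had thought Ingrid mentioned that an engineer described what although Bart disappeared yesterday.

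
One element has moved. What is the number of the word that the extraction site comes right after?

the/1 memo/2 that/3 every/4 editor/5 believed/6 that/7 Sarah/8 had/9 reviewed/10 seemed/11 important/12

The displaced element is "the memo" (word 2).
It is linked across 1 clause boundary (that).
It functions as the direct object of "reviewed", so the gap sits immediately after word 10 ("reviewed").
Base order: Every editor believed that Sarah had reviewed the memo.

10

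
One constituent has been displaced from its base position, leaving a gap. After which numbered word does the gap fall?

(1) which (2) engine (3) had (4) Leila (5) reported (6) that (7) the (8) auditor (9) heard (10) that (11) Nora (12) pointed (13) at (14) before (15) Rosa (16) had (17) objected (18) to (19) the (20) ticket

13

The displaced element is "which engine" (word 2).
It is linked across 2 clause boundaries (that → that).
It functions as the object of the preposition "at" of "pointed", so the gap sits immediately after word 13 ("at").
Base order: Leila had reported that the auditor heard that Nora pointed at which engine before Rosa had objected to the ticket.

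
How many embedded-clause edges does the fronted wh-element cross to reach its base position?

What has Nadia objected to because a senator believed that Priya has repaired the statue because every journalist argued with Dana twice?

"what" originates inside the matrix clause — no clause boundary is crossed.

0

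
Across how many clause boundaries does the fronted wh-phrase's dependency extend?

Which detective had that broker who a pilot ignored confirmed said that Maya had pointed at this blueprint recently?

1

"which detective" is extracted from the subject of "said".
Boundaries crossed, outermost first: [Ø] — 1 in total.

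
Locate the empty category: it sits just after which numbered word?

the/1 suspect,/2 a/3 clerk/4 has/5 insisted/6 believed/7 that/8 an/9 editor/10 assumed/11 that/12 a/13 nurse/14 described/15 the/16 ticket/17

The displaced element is "the suspect" (word 2).
It is linked across 1 clause boundary (Ø).
It functions as the subject of "believed", so the gap sits immediately after word 6 ("insisted").
Base order: A clerk has insisted that the suspect believed that an editor assumed that a nurse described the ticket.

6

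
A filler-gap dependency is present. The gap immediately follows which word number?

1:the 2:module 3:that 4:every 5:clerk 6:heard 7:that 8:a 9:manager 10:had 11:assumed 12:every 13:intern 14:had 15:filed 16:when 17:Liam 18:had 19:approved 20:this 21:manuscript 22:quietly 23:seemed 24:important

The displaced element is "the module" (word 2).
It is linked across 2 clause boundaries (that → Ø).
It functions as the direct object of "filed", so the gap sits immediately after word 15 ("filed").
Base order: Every clerk heard that a manager had assumed every intern had filed the module when Liam had approved this manuscript quietly.

15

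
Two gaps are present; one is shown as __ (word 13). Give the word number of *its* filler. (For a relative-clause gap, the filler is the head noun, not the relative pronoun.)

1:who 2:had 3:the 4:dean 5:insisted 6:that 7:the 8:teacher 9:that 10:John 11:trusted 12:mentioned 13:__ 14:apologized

1

The marked gap is the subject of "apologized".
Its filler is the fronted wh-phrase "who", at word 1.
(The other dependency links word 8 to a gap after word 11.)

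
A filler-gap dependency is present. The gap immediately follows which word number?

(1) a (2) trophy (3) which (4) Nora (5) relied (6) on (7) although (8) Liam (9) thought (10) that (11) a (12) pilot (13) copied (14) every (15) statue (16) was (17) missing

The displaced element is "a trophy" (word 2).
It functions as the object of the preposition "on" of "relied", so the gap sits immediately after word 6 ("on").
Base order: Nora relied on a trophy although Liam thought that a pilot copied every statue.

6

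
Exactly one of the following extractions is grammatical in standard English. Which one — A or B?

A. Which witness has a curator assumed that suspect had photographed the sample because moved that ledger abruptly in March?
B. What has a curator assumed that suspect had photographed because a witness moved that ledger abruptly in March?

B

In A, the wh-phrase is extracted from inside an adjunct island (introduced by "because"), which blocks movement.
In B, the extraction path crosses only that-complement boundaries, which are transparent.
So B is grammatical.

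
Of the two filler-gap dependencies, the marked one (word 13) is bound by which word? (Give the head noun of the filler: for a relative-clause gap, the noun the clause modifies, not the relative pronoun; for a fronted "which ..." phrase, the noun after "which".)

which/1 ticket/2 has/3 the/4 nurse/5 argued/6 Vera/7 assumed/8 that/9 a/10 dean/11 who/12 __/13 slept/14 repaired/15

11

The marked gap is inside the relative clause, the subject of "slept".
Its filler is the head noun "dean" (via "who"), at word 11.
(The other dependency links word 2 to a gap after word 15.)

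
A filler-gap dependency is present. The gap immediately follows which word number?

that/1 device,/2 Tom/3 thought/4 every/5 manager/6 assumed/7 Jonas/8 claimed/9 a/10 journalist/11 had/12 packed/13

The displaced element is "that device" (word 2).
It is linked across 3 clause boundaries (Ø → Ø → Ø).
It functions as the direct object of "packed", so the gap sits immediately after word 13 ("packed").
Base order: Tom thought every manager assumed Jonas claimed a journalist had packed that device.

13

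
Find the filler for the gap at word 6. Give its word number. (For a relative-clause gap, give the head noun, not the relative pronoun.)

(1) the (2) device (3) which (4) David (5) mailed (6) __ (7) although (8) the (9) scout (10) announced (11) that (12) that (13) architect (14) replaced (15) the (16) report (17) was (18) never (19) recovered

2

The gap at 6 is the object of "mailed", inside a relative clause.
The relative pronoun is "which" (word 3); it is bound by the head noun immediately before it.
Its filler is the head noun "device", at word 2.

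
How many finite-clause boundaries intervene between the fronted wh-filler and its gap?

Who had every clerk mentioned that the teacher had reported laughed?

2

"who" is extracted from the subject of "laughed".
Boundaries crossed, outermost first: [that], [Ø] — 2 in total.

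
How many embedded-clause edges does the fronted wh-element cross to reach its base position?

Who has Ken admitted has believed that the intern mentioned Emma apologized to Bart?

1

"who" is extracted from the subject of "believed".
Boundaries crossed, outermost first: [Ø] — 1 in total.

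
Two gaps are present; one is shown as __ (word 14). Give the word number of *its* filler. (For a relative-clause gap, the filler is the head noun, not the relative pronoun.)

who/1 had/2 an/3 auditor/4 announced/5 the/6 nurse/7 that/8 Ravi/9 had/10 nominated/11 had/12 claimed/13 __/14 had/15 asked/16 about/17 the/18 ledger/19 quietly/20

1

The marked gap is the subject of "asked".
Its filler is the fronted wh-phrase "who", at word 1.
(The other dependency links word 7 to a gap after word 11.)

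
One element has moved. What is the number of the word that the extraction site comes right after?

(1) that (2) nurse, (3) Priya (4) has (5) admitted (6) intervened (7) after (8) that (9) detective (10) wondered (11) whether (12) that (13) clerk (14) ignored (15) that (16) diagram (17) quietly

5

The displaced element is "that nurse" (word 2).
It is linked across 1 clause boundary (Ø).
It functions as the subject of "intervened", so the gap sits immediately after word 5 ("admitted").
Base order: Priya has admitted that that nurse intervened after that detective wondered whether that clerk ignored that diagram quietly.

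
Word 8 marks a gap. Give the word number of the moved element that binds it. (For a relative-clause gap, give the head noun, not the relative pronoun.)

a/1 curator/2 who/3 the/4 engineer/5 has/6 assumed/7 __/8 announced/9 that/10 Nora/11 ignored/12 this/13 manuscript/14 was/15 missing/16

The gap at 8 is the subject of "announced", inside a relative clause.
The relative pronoun is "who" (word 3); it is bound by the head noun immediately before it.
Its filler is the head noun "curator", at word 2.

2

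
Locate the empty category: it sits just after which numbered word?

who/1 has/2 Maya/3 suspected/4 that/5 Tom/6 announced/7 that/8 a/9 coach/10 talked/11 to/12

The displaced element is "who" (word 1).
It is linked across 2 clause boundaries (that → that).
It functions as the object of the preposition "to" of "talked", so the gap sits immediately after word 12 ("to").
Base order: Maya has suspected that Tom announced that a coach talked to who.

12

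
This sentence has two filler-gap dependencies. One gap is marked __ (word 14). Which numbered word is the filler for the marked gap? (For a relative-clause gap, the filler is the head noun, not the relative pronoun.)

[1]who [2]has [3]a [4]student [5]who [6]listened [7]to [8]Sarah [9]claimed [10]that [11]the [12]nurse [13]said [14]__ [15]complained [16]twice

1

The marked gap is the subject of "complained".
Its filler is the fronted wh-phrase "who", at word 1.
(The other dependency links word 4 to a gap after word 5.)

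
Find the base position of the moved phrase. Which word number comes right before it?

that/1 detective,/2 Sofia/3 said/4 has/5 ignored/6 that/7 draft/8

4

The displaced element is "that detective" (word 2).
It is linked across 1 clause boundary (Ø).
It functions as the subject of "ignored", so the gap sits immediately after word 4 ("said").
Base order: Sofia said that that detective has ignored that draft.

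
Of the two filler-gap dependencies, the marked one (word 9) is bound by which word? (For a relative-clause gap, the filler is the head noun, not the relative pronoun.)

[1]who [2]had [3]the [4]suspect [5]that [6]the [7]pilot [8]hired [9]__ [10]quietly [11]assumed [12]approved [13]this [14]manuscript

The marked gap is inside the relative clause, the direct object of "hired".
Its filler is the head noun "suspect" (via "that"), at word 4.
(The other dependency links word 1 to a gap after word 11.)

4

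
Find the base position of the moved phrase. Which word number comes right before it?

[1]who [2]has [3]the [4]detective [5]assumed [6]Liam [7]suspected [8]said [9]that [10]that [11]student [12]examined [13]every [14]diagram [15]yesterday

7

The displaced element is "who" (word 1).
It is linked across 2 clause boundaries (Ø → Ø).
It functions as the subject of "said", so the gap sits immediately after word 7 ("suspected").
Base order: The detective has assumed Liam suspected that who said that that student examined every diagram yesterday.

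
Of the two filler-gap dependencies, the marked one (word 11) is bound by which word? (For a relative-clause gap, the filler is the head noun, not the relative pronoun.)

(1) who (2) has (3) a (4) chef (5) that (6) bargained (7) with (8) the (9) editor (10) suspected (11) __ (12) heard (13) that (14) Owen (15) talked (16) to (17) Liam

The marked gap is the subject of "heard".
Its filler is the fronted wh-phrase "who", at word 1.
(The other dependency links word 4 to a gap after word 5.)

1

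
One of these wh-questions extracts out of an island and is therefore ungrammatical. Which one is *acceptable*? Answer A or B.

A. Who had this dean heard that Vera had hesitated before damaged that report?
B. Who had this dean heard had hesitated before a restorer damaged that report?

In A, the wh-phrase is extracted from inside an adjunct island (introduced by "before"), which blocks movement.
In B, the extraction path crosses only that-complement boundaries, which are transparent.
So B is grammatical.

B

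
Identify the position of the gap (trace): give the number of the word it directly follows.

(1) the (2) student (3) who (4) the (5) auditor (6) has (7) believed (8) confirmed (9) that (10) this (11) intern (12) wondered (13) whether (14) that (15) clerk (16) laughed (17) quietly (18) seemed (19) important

The displaced element is "the student" (word 2).
It is linked across 1 clause boundary (Ø).
It functions as the subject of "confirmed", so the gap sits immediately after word 7 ("believed").
Base order: The auditor has believed that the student confirmed that this intern wondered whether that clerk laughed quietly.

7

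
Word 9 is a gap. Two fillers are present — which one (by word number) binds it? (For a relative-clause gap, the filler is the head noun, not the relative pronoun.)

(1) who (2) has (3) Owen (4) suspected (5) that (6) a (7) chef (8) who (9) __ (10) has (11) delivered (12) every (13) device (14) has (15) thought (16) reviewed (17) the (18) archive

The marked gap is inside the relative clause, the subject of "delivered".
Its filler is the head noun "chef" (via "who"), at word 7.
(The other dependency links word 1 to a gap after word 15.)

7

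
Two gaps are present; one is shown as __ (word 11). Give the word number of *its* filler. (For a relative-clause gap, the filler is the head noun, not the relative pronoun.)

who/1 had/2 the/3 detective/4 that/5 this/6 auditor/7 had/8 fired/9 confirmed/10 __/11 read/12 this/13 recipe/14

The marked gap is the subject of "read".
Its filler is the fronted wh-phrase "who", at word 1.
(The other dependency links word 4 to a gap after word 9.)

1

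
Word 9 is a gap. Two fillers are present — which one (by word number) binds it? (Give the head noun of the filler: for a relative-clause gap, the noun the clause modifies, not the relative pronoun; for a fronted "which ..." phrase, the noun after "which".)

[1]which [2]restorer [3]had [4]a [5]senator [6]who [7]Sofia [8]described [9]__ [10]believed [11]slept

5

The marked gap is inside the relative clause, the direct object of "described".
Its filler is the head noun "senator" (via "who"), at word 5.
(The other dependency links word 2 to a gap after word 10.)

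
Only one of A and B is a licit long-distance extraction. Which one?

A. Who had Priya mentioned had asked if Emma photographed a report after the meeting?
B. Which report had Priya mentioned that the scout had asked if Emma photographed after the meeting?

A

In B, the wh-phrase is extracted from inside a wh-island (introduced by "if"), which blocks movement.
In A, the extraction path crosses only that-complement boundaries, which are transparent.
So A is grammatical.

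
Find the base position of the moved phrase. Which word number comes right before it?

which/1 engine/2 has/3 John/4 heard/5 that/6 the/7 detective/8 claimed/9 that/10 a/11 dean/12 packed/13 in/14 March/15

The displaced element is "which engine" (word 2).
It is linked across 2 clause boundaries (that → that).
It functions as the direct object of "packed", so the gap sits immediately after word 13 ("packed").
Base order: John has heard that the detective claimed that a dean packed which engine in March.

13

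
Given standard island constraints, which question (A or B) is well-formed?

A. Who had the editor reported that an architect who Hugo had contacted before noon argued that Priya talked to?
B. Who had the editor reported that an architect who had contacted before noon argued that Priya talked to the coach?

A

In B, the wh-phrase is extracted from inside a complex-NP island (relative clause) (introduced by "who"), which blocks movement.
In A, the extraction path crosses only that-complement boundaries, which are transparent.
So A is grammatical.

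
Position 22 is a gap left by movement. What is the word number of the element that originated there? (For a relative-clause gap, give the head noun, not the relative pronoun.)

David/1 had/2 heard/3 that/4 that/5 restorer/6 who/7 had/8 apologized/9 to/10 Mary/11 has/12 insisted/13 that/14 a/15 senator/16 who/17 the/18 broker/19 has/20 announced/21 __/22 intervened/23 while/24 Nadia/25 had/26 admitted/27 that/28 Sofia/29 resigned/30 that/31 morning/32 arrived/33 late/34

16

The gap at 22 is the subject of "intervened", inside a relative clause.
The relative pronoun is "who" (word 17); it is bound by the head noun immediately before it.
Its filler is the head noun "senator", at word 16.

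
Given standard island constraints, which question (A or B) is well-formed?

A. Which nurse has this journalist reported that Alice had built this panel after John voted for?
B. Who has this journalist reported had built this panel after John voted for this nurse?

B

In A, the wh-phrase is extracted from inside an adjunct island (introduced by "after"), which blocks movement.
In B, the extraction path crosses only that-complement boundaries, which are transparent.
So B is grammatical.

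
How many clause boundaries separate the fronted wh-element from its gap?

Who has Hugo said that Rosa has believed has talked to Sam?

"who" is extracted from the subject of "talked".
Boundaries crossed, outermost first: [that], [Ø] — 2 in total.

2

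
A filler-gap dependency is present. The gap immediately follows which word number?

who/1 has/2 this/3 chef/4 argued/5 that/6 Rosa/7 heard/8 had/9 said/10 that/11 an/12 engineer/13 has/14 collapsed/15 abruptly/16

8

The displaced element is "who" (word 1).
It is linked across 2 clause boundaries (that → Ø).
It functions as the subject of "said", so the gap sits immediately after word 8 ("heard").
Base order: This chef has argued that Rosa heard who had said that an engineer has collapsed abruptly.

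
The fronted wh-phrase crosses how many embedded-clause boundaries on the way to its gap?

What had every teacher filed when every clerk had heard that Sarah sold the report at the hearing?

"what" originates inside the matrix clause — no clause boundary is crossed.

0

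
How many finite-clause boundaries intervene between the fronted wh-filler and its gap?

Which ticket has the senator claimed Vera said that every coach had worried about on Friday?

"which ticket" is extracted from the PP object of "worried".
Boundaries crossed, outermost first: [Ø], [that] — 2 in total.

2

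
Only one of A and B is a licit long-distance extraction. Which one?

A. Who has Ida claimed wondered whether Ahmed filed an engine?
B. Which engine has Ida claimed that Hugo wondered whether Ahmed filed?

A

In B, the wh-phrase is extracted from inside a wh-island (introduced by "whether"), which blocks movement.
In A, the extraction path crosses only that-complement boundaries, which are transparent.
So A is grammatical.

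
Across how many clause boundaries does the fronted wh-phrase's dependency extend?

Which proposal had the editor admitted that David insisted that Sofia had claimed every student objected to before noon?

3

"which proposal" is extracted from the PP object of "objected".
Boundaries crossed, outermost first: [that], [that], [Ø] — 3 in total.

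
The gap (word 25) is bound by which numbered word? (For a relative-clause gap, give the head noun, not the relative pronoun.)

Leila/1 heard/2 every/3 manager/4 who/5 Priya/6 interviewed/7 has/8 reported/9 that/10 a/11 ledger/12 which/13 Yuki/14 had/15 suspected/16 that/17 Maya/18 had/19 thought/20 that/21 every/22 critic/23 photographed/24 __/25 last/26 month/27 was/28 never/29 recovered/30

12

The gap at 25 is the object of "photographed", inside a relative clause.
The relative pronoun is "which" (word 13); it is bound by the head noun immediately before it.
Its filler is the head noun "ledger", at word 12.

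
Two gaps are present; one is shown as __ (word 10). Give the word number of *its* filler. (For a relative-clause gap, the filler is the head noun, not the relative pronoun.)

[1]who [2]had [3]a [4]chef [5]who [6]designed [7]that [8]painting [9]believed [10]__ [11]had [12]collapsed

The marked gap is the subject of "collapsed".
Its filler is the fronted wh-phrase "who", at word 1.
(The other dependency links word 4 to a gap after word 5.)

1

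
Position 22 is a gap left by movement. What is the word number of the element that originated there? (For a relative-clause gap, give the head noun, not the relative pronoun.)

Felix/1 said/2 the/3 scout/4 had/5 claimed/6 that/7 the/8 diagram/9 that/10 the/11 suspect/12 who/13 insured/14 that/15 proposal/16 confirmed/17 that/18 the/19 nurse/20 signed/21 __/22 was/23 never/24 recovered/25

9

The gap at 22 is the object of "signed", inside a relative clause.
The relative pronoun is "that" (word 10); it is bound by the head noun immediately before it.
Its filler is the head noun "diagram", at word 9.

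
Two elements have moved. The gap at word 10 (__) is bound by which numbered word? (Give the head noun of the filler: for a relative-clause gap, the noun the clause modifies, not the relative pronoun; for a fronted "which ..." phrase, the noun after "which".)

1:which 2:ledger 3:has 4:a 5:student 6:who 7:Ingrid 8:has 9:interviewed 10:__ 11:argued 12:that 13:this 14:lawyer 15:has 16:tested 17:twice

5

The marked gap is inside the relative clause, the direct object of "interviewed".
Its filler is the head noun "student" (via "who"), at word 5.
(The other dependency links word 2 to a gap after word 16.)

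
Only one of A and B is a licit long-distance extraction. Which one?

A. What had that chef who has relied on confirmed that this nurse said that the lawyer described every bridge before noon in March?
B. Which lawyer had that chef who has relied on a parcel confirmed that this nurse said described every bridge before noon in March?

In A, the wh-phrase is extracted from inside a complex-NP island (relative clause) (introduced by "who"), which blocks movement.
In B, the extraction path crosses only that-complement boundaries, which are transparent.
So B is grammatical.

B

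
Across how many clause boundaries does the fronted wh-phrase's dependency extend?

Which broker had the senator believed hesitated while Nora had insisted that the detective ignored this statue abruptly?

"which broker" is extracted from the subject of "hesitated".
Boundaries crossed, outermost first: [Ø] — 1 in total.

1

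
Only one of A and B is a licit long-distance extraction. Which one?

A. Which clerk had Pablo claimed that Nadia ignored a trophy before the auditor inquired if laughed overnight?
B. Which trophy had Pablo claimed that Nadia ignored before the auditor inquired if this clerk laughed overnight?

In A, the wh-phrase is extracted from inside an adjunct island (introduced by "before"), which blocks movement.
In B, the extraction path crosses only that-complement boundaries, which are transparent.
So B is grammatical.

B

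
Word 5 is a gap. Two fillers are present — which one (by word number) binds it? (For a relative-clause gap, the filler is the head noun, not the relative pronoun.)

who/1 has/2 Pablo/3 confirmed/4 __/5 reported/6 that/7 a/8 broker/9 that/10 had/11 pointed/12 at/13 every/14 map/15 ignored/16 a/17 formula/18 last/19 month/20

1

The marked gap is the subject of "reported".
Its filler is the fronted wh-phrase "who", at word 1.
(The other dependency links word 9 to a gap after word 10.)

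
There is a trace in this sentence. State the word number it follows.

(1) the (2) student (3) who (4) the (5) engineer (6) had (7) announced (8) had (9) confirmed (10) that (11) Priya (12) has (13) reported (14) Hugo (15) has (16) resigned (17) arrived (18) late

The displaced element is "the student" (word 2).
It is linked across 1 clause boundary (Ø).
It functions as the subject of "confirmed", so the gap sits immediately after word 7 ("announced").
Base order: The engineer had announced that the student had confirmed that Priya has reported Hugo has resigned.

7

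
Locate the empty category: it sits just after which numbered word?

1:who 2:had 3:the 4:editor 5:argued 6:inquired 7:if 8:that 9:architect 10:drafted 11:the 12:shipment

The displaced element is "who" (word 1).
It is linked across 1 clause boundary (Ø).
It functions as the subject of "inquired", so the gap sits immediately after word 5 ("argued").
Base order: The editor had argued that who inquired if that architect drafted the shipment.

5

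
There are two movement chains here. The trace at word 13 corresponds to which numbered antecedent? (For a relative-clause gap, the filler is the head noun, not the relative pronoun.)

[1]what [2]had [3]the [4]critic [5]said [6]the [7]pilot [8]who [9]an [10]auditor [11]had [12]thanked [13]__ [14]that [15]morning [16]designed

The marked gap is inside the relative clause, the direct object of "thanked".
Its filler is the head noun "pilot" (via "who"), at word 7.
(The other dependency links word 1 to a gap after word 16.)

7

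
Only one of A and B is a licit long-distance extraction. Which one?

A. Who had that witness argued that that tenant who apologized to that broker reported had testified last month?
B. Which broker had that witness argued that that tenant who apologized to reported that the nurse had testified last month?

In B, the wh-phrase is extracted from inside a complex-NP island (relative clause) (introduced by "who"), which blocks movement.
In A, the extraction path crosses only that-complement boundaries, which are transparent.
So A is grammatical.

A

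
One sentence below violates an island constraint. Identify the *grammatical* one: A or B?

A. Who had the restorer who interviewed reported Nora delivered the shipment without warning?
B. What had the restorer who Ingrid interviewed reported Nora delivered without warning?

In A, the wh-phrase is extracted from inside a complex-NP island (relative clause) (introduced by "who"), which blocks movement.
In B, the extraction path crosses only that-complement boundaries, which are transparent.
So B is grammatical.

B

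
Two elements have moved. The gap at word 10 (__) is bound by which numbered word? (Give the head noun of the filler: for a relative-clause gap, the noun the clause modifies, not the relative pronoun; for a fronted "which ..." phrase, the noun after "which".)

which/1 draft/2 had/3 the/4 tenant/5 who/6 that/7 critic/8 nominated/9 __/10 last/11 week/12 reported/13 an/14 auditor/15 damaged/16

The marked gap is inside the relative clause, the direct object of "nominated".
Its filler is the head noun "tenant" (via "who"), at word 5.
(The other dependency links word 2 to a gap after word 16.)

5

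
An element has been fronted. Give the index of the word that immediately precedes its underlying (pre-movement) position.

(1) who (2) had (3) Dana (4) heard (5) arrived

4

The displaced element is "who" (word 1).
It is linked across 1 clause boundary (Ø).
It functions as the subject of "arrived", so the gap sits immediately after word 4 ("heard").
Base order: Dana had heard that who arrived.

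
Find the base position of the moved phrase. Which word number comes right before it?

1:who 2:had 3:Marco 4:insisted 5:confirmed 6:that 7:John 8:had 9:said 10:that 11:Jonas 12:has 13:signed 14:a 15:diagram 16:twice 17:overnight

The displaced element is "who" (word 1).
It is linked across 1 clause boundary (Ø).
It functions as the subject of "confirmed", so the gap sits immediately after word 4 ("insisted").
Base order: Marco had insisted who confirmed that John had said that Jonas has signed a diagram twice overnight.

4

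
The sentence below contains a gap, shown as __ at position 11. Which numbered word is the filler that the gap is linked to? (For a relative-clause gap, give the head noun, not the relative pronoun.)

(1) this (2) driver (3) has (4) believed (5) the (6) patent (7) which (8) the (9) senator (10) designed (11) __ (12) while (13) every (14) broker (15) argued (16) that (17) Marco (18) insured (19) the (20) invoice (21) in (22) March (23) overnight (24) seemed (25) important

The gap at 11 is the object of "designed", inside a relative clause.
The relative pronoun is "which" (word 7); it is bound by the head noun immediately before it.
Its filler is the head noun "patent", at word 6.

6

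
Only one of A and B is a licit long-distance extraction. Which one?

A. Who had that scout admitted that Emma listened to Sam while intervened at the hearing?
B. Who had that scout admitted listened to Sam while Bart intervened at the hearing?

In A, the wh-phrase is extracted from inside an adjunct island (introduced by "while"), which blocks movement.
In B, the extraction path crosses only that-complement boundaries, which are transparent.
So B is grammatical.

B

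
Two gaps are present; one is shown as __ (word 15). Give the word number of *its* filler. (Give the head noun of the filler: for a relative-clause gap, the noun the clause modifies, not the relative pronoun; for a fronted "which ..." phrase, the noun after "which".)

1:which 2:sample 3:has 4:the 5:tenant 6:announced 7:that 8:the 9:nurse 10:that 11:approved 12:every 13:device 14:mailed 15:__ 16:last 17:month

2

The marked gap is the direct object of "mailed".
Its filler is the fronted wh-phrase "which sample", at word 2.
(The other dependency links word 9 to a gap after word 10.)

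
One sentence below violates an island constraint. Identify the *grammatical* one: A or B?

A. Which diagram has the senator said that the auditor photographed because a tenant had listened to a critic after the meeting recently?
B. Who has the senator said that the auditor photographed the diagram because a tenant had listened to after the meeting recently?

A

In B, the wh-phrase is extracted from inside an adjunct island (introduced by "because"), which blocks movement.
In A, the extraction path crosses only that-complement boundaries, which are transparent.
So A is grammatical.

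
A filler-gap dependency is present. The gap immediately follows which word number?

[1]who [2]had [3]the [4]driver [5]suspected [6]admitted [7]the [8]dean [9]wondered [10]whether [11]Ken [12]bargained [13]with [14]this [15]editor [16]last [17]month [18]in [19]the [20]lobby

5

The displaced element is "who" (word 1).
It is linked across 1 clause boundary (Ø).
It functions as the subject of "admitted", so the gap sits immediately after word 5 ("suspected").
Base order: The driver had suspected that who admitted the dean wondered whether Ken bargained with this editor last month in the lobby.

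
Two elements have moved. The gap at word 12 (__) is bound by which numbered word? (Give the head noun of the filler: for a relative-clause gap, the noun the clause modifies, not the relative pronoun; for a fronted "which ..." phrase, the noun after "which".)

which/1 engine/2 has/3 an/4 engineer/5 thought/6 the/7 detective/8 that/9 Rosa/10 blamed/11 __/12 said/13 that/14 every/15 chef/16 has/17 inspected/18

The marked gap is inside the relative clause, the direct object of "blamed".
Its filler is the head noun "detective" (via "that"), at word 8.
(The other dependency links word 2 to a gap after word 18.)

8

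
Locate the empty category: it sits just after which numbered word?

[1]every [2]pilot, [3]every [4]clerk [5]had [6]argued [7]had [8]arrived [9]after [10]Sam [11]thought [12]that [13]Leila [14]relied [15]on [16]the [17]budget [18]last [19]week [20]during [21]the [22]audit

6

The displaced element is "every pilot" (word 2).
It is linked across 1 clause boundary (Ø).
It functions as the subject of "arrived", so the gap sits immediately after word 6 ("argued").
Base order: Every clerk had argued that every pilot had arrived after Sam thought that Leila relied on the budget last week during the audit.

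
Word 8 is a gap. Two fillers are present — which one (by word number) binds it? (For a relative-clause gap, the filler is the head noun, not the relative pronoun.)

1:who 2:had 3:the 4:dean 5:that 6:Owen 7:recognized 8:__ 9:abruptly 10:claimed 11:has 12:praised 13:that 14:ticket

The marked gap is inside the relative clause, the direct object of "recognized".
Its filler is the head noun "dean" (via "that"), at word 4.
(The other dependency links word 1 to a gap after word 10.)

4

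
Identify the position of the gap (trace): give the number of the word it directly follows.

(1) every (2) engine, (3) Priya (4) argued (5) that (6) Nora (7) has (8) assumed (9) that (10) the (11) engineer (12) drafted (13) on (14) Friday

12

The displaced element is "every engine" (word 2).
It is linked across 2 clause boundaries (that → that).
It functions as the direct object of "drafted", so the gap sits immediately after word 12 ("drafted").
Base order: Priya argued that Nora has assumed that the engineer drafted every engine on Friday.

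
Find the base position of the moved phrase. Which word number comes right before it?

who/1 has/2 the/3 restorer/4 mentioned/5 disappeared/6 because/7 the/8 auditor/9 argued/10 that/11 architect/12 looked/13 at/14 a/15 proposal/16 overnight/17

The displaced element is "who" (word 1).
It is linked across 1 clause boundary (Ø).
It functions as the subject of "disappeared", so the gap sits immediately after word 5 ("mentioned").
Base order: The restorer has mentioned that who disappeared because the auditor argued that architect looked at a proposal overnight.

5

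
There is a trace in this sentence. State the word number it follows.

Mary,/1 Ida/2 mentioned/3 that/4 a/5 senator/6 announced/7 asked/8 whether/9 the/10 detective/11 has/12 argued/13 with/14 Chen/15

7

The displaced element is "Mary" (word 1).
It is linked across 2 clause boundaries (that → Ø).
It functions as the subject of "asked", so the gap sits immediately after word 7 ("announced").
Base order: Ida mentioned that a senator announced that Mary asked whether the detective has argued with Chen.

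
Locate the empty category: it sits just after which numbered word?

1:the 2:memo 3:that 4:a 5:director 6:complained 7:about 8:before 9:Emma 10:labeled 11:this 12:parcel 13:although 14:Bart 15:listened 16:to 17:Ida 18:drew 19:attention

The displaced element is "the memo" (word 2).
It functions as the object of the preposition "about" of "complained", so the gap sits immediately after word 7 ("about").
Base order: A director complained about the memo before Emma labeled this parcel although Bart listened to Ida.

7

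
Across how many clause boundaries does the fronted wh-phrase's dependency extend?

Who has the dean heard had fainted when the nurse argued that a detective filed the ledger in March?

"who" is extracted from the subject of "fainted".
Boundaries crossed, outermost first: [Ø] — 1 in total.

1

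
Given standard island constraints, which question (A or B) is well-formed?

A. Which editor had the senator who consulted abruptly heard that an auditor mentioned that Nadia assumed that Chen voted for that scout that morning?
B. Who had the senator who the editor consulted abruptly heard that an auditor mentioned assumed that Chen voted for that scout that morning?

In A, the wh-phrase is extracted from inside a complex-NP island (relative clause) (introduced by "who"), which blocks movement.
In B, the extraction path crosses only that-complement boundaries, which are transparent.
So B is grammatical.

B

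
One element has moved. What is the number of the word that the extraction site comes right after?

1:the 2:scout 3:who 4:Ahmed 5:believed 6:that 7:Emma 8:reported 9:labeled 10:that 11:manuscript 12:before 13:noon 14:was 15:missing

The displaced element is "the scout" (word 2).
It is linked across 2 clause boundaries (that → Ø).
It functions as the subject of "labeled", so the gap sits immediately after word 8 ("reported").
Base order: Ahmed believed that Emma reported that the scout labeled that manuscript before noon.

8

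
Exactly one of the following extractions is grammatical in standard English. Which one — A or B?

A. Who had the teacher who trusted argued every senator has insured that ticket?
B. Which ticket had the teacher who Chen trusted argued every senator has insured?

B

In A, the wh-phrase is extracted from inside a complex-NP island (relative clause) (introduced by "who"), which blocks movement.
In B, the extraction path crosses only that-complement boundaries, which are transparent.
So B is grammatical.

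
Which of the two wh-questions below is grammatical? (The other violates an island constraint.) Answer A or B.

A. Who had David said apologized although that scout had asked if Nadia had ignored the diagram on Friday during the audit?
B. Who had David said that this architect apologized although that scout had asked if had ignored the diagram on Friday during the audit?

In B, the wh-phrase is extracted from inside an adjunct island (introduced by "although"), which blocks movement.
In A, the extraction path crosses only that-complement boundaries, which are transparent.
So A is grammatical.

A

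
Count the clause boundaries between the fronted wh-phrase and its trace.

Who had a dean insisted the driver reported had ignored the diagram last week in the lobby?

2

"who" is extracted from the subject of "ignored".
Boundaries crossed, outermost first: [Ø], [Ø] — 2 in total.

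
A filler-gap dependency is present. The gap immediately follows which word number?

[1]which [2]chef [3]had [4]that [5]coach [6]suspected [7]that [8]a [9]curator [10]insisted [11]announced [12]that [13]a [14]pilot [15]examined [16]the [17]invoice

10

The displaced element is "which chef" (word 2).
It is linked across 2 clause boundaries (that → Ø).
It functions as the subject of "announced", so the gap sits immediately after word 10 ("insisted").
Base order: That coach had suspected that a curator insisted that which chef announced that a pilot examined the invoice.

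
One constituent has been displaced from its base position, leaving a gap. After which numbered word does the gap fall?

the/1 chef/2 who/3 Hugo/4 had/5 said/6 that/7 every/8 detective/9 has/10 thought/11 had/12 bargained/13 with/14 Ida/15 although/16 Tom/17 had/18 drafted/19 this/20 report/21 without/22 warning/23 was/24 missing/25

11

The displaced element is "the chef" (word 2).
It is linked across 2 clause boundaries (that → Ø).
It functions as the subject of "bargained", so the gap sits immediately after word 11 ("thought").
Base order: Hugo had said that every detective has thought the chef had bargained with Ida although Tom had drafted this report without warning.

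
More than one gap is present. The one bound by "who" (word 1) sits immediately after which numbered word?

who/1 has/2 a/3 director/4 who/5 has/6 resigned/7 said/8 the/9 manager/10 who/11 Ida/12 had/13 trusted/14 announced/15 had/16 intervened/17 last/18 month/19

The displaced element is "who" (word 1).
It is linked across 2 clause boundaries (Ø → Ø).
It functions as the subject of "intervened", so the gap sits immediately after word 15 ("announced").
Base order: A director who has resigned has said the manager who Ida had trusted announced that who had intervened last month.

15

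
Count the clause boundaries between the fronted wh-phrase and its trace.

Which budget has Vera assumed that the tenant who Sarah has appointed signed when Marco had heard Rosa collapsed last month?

"which budget" is extracted from the object of "signed".
Boundaries crossed, outermost first: [that] — 1 in total.

1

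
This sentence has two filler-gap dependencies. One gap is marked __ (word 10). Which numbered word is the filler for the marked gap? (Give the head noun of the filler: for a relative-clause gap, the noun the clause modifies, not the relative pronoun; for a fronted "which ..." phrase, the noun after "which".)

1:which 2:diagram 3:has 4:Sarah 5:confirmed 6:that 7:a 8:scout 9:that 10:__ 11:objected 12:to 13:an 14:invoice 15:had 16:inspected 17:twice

8

The marked gap is inside the relative clause, the subject of "objected".
Its filler is the head noun "scout" (via "that"), at word 8.
(The other dependency links word 2 to a gap after word 16.)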